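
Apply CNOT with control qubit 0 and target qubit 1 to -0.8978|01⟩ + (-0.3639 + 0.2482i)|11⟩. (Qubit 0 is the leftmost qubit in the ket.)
-0.8978|01⟩ + (-0.3639 + 0.2482i)|10⟩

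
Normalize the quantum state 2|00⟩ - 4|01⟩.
1/√5|00⟩ - 0.8944|01⟩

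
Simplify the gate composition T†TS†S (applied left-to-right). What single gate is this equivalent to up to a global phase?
I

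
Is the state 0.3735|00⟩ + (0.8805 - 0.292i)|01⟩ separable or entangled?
Separable

Writing the state as a|00⟩ + b|01⟩ + c|10⟩ + d|11⟩, it is a product state iff ad − bc = 0.
Here (a, b, c, d) = (0.3735, (0.8805 - 0.292i), 0, 0): ad − bc = (0.3735)(0) − (0.8805 - 0.292i)(0) = 0, so the state is separable.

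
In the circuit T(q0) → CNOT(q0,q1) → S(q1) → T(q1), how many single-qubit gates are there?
3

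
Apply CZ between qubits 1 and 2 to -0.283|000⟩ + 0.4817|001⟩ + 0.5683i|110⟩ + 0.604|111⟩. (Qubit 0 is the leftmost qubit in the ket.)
-0.283|000⟩ + 0.4817|001⟩ + 0.5683i|110⟩ - 0.604|111⟩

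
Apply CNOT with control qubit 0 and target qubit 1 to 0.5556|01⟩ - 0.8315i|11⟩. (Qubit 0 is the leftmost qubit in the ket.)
0.5556|01⟩ - 0.8315i|10⟩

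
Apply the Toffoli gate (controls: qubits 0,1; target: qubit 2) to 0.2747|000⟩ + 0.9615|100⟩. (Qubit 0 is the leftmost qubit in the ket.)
0.2747|000⟩ + 0.9615|100⟩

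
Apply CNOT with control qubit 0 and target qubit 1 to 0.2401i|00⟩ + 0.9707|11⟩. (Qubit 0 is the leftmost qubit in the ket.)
0.2401i|00⟩ + 0.9707|10⟩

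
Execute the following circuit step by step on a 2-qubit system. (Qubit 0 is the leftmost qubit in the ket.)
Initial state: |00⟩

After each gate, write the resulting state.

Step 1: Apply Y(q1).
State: i|01⟩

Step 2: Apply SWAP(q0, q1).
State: i|10⟩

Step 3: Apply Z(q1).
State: i|10⟩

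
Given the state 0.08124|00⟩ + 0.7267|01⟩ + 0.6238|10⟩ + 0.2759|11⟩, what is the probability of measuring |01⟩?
0.5281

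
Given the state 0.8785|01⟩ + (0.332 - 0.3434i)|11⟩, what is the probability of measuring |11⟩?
0.2281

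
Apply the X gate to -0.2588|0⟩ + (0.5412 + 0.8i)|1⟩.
(0.5412 + 0.8i)|0⟩ - 0.2588|1⟩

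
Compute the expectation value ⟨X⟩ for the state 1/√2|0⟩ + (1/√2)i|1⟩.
0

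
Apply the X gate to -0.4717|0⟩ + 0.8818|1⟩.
0.8818|0⟩ - 0.4717|1⟩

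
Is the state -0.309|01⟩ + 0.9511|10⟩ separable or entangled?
Entangled

Writing the state as a|00⟩ + b|01⟩ + c|10⟩ + d|11⟩, it is a product state iff ad − bc = 0.
Here (a, b, c, d) = (0, -0.309, 0.9511, 0): ad − bc = (0)(0) − (-0.309)(0.9511) = 0.2939 ≠ 0, so the state is entangled.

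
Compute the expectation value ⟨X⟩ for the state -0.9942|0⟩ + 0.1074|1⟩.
-0.2136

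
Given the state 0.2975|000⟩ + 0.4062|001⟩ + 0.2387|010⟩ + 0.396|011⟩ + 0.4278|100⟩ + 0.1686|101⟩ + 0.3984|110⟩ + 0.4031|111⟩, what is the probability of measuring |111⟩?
0.1625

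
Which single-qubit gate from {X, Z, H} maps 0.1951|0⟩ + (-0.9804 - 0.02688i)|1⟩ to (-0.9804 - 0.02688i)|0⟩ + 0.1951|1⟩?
X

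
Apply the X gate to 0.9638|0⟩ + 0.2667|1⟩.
0.2667|0⟩ + 0.9638|1⟩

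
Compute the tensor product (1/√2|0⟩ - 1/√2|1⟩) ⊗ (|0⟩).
1/√2|00⟩ - 1/√2|10⟩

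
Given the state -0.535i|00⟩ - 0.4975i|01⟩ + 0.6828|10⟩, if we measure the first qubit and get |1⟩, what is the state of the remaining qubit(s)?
|0⟩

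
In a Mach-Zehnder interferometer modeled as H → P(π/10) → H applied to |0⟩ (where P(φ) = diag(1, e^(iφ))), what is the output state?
(0.9755 + 0.1545i)|0⟩ + (0.02447 - 0.1545i)|1⟩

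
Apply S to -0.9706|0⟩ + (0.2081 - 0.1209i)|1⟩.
-0.9706|0⟩ + (0.1209 + 0.2081i)|1⟩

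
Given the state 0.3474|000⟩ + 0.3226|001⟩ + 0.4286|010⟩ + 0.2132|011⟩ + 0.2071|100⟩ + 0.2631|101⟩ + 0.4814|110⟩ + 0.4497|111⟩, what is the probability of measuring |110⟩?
0.2317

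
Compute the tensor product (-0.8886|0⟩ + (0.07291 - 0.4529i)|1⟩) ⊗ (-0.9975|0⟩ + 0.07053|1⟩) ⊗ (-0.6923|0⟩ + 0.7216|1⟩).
-0.6136|000⟩ + 0.6396|001⟩ + 0.04339|010⟩ - 0.04522|011⟩ + (0.05035 - 0.3128i)|100⟩ + (-0.05248 + 0.326i)|101⟩ + (-0.00356 + 0.02211i)|110⟩ + (0.003711 - 0.02305i)|111⟩

amp(|b₁b₂…⟩) = product of the factor amplitudes for bits b₁, b₂, …; only kets whose every factor amplitude is nonzero survive.
|000⟩: (-0.8886)(-0.9975)(-0.6923) = -0.6136
|001⟩: (-0.8886)(-0.9975)(0.7216) = 0.6396
|010⟩: (-0.8886)(0.07053)(-0.6923) = 0.04339
|011⟩: (-0.8886)(0.07053)(0.7216) = -0.04522
|100⟩: (0.07291 - 0.4529i)(-0.9975)(-0.6923) = (0.05035 - 0.3128i)
|101⟩: (0.07291 - 0.4529i)(-0.9975)(0.7216) = (-0.05248 + 0.326i)
|110⟩: (0.07291 - 0.4529i)(0.07053)(-0.6923) = (-0.00356 + 0.02211i)
|111⟩: (0.07291 - 0.4529i)(0.07053)(0.7216) = (0.003711 - 0.02305i)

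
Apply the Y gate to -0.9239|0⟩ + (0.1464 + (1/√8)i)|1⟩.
(1/√8 - 0.1464i)|0⟩ - 0.9239i|1⟩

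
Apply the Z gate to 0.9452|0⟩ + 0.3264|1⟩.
0.9452|0⟩ - 0.3264|1⟩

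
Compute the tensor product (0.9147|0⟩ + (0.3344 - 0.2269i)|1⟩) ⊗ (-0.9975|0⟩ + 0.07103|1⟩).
-0.9124|00⟩ + 0.06497|01⟩ + (-0.3336 + 0.2263i)|10⟩ + (0.02375 - 0.01612i)|11⟩

amp(|b₁b₂…⟩) = product of the factor amplitudes for bits b₁, b₂, …; only kets whose every factor amplitude is nonzero survive.
|00⟩: (0.9147)(-0.9975) = -0.9124
|01⟩: (0.9147)(0.07103) = 0.06497
|10⟩: (0.3344 - 0.2269i)(-0.9975) = (-0.3336 + 0.2263i)
|11⟩: (0.3344 - 0.2269i)(0.07103) = (0.02375 - 0.01612i)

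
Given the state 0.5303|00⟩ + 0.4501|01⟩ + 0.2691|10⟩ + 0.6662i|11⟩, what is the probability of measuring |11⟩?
0.4438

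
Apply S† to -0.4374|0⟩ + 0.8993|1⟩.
-0.4374|0⟩ - 0.8993i|1⟩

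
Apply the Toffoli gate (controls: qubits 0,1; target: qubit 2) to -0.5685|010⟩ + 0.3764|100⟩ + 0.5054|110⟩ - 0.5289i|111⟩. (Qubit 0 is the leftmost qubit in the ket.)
-0.5685|010⟩ + 0.3764|100⟩ - 0.5289i|110⟩ + 0.5054|111⟩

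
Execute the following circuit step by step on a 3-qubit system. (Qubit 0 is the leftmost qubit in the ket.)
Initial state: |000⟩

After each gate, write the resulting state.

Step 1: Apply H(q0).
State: 1/√2|000⟩ + 1/√2|100⟩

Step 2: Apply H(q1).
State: 1/2|000⟩ + 1/2|010⟩ + 1/2|100⟩ + 1/2|110⟩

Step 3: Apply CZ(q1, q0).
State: 1/2|000⟩ + 1/2|010⟩ + 1/2|100⟩ - 1/2|110⟩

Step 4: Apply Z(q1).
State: 1/2|000⟩ - 1/2|010⟩ + 1/2|100⟩ + 1/2|110⟩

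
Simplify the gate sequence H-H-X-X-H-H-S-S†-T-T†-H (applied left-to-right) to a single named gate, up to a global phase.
H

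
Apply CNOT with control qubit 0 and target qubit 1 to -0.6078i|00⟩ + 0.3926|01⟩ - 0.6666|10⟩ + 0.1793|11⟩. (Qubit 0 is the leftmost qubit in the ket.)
-0.6078i|00⟩ + 0.3926|01⟩ + 0.1793|10⟩ - 0.6666|11⟩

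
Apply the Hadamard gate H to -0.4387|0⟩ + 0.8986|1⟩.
0.3252|0⟩ - 0.9456|1⟩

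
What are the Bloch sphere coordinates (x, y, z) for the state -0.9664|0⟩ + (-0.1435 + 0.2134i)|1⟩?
(0.2774, -0.4125, 0.8678)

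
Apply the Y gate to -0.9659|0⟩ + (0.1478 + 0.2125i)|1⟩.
(0.2125 - 0.1478i)|0⟩ - 0.9659i|1⟩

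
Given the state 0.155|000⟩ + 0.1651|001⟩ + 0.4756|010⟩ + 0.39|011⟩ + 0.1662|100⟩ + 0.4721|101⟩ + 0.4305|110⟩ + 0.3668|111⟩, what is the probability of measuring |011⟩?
0.1521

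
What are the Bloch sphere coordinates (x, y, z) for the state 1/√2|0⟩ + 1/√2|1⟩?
(1, 0, 0)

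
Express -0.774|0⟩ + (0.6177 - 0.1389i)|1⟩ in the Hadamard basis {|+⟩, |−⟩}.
(-0.1105 - 0.09822i)|+⟩ + (-0.9841 + 0.09822i)|−⟩

With |ψ⟩ = α|0⟩ + β|1⟩, the Hadamard-basis coefficients are ⟨+|ψ⟩ = (α + β)/√2 and ⟨−|ψ⟩ = (α − β)/√2.
Here α = -0.774, β = (0.6177 - 0.1389i): (α + β)/√2 = (-0.1105 - 0.09822i), (α − β)/√2 = (-0.9841 + 0.09822i).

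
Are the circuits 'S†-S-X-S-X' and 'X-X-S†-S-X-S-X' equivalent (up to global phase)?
Yes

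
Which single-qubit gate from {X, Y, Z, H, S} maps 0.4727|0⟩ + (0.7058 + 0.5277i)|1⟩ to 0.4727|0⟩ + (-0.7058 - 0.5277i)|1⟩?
Z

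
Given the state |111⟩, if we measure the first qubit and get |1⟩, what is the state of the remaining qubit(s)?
|11⟩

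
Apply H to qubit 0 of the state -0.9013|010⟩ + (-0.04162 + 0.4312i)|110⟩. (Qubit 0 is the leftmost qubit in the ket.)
(-0.6667 + 0.3049i)|010⟩ + (-0.6079 - 0.3049i)|110⟩

H on qubit 0 mixes each pair of kets that differ only in qubit 0: amplitudes (a, b) of (|…0…⟩, |…1…⟩) become ((a + b)/√2, (a − b)/√2). Kets absent from the input have amplitude 0.
(|010⟩, |110⟩): (a, b) = (-0.9013, (-0.04162 + 0.4312i)) → ((-0.6667 + 0.3049i), (-0.6079 - 0.3049i))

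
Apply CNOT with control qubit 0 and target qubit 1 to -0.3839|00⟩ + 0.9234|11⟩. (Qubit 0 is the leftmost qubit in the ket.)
-0.3839|00⟩ + 0.9234|10⟩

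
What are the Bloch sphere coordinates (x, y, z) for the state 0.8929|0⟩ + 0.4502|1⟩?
(0.804, 0, 0.5946)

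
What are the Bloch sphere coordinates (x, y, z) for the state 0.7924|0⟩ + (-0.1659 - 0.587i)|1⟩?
(-0.2629, -0.9303, 0.2558)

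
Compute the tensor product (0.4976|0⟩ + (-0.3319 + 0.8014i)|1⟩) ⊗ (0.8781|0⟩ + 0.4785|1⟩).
0.4369|00⟩ + 0.2381|01⟩ + (-0.2914 + 0.7037i)|10⟩ + (-0.1588 + 0.3835i)|11⟩

amp(|b₁b₂…⟩) = product of the factor amplitudes for bits b₁, b₂, …; only kets whose every factor amplitude is nonzero survive.
|00⟩: (0.4976)(0.8781) = 0.4369
|01⟩: (0.4976)(0.4785) = 0.2381
|10⟩: (-0.3319 + 0.8014i)(0.8781) = (-0.2914 + 0.7037i)
|11⟩: (-0.3319 + 0.8014i)(0.4785) = (-0.1588 + 0.3835i)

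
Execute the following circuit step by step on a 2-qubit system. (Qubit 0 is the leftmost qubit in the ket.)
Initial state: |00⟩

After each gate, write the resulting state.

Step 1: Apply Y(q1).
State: i|01⟩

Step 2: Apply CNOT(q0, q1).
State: i|01⟩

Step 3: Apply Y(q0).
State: -|11⟩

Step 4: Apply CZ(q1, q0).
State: |11⟩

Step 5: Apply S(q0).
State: i|11⟩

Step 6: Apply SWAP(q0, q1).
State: i|11⟩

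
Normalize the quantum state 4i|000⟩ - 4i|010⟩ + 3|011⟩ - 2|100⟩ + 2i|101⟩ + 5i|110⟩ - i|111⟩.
0.4619i|000⟩ - 0.4619i|010⟩ + 0.3464|011⟩ - 0.2309|100⟩ + 0.2309i|101⟩ + (1/√3)i|110⟩ - 0.1155i|111⟩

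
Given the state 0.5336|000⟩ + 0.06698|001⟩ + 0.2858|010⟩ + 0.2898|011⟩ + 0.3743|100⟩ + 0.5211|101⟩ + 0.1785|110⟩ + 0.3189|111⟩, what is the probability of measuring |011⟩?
0.08398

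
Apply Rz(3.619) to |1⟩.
(-0.2364 + 0.9716i)|1⟩

Rz(3.619) = [[e^(−iθ/2), 0], [0, e^(iθ/2)]] with e^(±iθ/2) = cos(θ/2) ± i·sin(θ/2); θ = 3.619, cos(θ/2) ≈ -0.236443, sin(θ/2) ≈ 0.971645.
With a = amp(|0⟩) = 0 and b = amp(|1⟩) = 1:
new amp(|0⟩) = (-0.236443 - 0.971645i)·a = 0
new amp(|1⟩) = (-0.236443 + 0.971645i)·b = (-0.2364 + 0.9716i)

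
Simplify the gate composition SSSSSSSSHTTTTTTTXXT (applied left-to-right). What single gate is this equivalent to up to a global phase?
H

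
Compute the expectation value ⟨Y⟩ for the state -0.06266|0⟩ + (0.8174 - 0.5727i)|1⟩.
0.07177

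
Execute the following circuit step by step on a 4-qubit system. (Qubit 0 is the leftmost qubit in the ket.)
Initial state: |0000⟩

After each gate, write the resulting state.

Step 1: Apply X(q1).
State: |0100⟩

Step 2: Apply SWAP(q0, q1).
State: |1000⟩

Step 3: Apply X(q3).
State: |1001⟩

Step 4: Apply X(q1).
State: |1101⟩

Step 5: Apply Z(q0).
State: -|1101⟩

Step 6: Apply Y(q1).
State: i|1001⟩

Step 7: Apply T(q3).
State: (-1/√2 + (1/√2)i)|1001⟩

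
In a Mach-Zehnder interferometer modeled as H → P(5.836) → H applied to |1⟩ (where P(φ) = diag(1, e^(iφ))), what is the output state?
(0.04917 + 0.2162i)|0⟩ + (0.9508 - 0.2162i)|1⟩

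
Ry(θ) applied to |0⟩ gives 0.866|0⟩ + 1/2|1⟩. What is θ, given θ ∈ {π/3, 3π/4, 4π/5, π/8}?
π/3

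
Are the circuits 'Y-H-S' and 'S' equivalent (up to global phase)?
No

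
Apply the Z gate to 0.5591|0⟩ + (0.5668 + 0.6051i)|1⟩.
0.5591|0⟩ + (-0.5668 - 0.6051i)|1⟩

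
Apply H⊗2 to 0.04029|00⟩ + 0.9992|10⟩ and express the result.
0.5197|00⟩ + 0.5197|01⟩ - 0.4795|10⟩ - 0.4795|11⟩

H⊗2 gives amp(|y⟩) = (1/2) Σ_x (−1)^(x·y) amp(|x⟩), where x·y is the number of positions in which both x and y have a 1.
|00⟩: (0.04029 + 0.9992)/2 = 0.5197
|01⟩: (0.04029 + 0.9992)/2 = 0.5197
|10⟩: (0.04029 - 0.9992)/2 = -0.4795
|11⟩: (0.04029 - 0.9992)/2 = -0.4795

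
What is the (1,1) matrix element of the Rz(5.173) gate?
(-0.8499 + 0.527i)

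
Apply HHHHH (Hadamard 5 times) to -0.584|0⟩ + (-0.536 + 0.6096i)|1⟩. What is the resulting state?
(-0.792 + 0.4311i)|0⟩ + (-0.03394 - 0.4311i)|1⟩

H² = I, so H^5 = H: a single Hadamard. With (a, b) = (-0.584, (-0.536 + 0.6096i)), H gives ((a + b)/√2, (a − b)/√2) = ((-0.792 + 0.4311i), (-0.03394 - 0.4311i)).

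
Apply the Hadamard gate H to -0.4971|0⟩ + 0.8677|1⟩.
0.2621|0⟩ - 0.9651|1⟩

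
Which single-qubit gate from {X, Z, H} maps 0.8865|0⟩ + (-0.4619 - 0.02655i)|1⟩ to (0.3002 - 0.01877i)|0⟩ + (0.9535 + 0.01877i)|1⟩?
H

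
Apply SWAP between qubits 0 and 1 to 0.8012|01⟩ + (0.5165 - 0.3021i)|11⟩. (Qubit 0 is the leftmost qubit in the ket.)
0.8012|10⟩ + (0.5165 - 0.3021i)|11⟩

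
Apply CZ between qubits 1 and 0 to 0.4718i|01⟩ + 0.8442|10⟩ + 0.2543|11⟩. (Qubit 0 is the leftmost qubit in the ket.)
0.4718i|01⟩ + 0.8442|10⟩ - 0.2543|11⟩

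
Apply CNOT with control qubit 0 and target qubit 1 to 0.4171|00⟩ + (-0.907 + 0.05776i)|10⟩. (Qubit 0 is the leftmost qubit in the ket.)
0.4171|00⟩ + (-0.907 + 0.05776i)|11⟩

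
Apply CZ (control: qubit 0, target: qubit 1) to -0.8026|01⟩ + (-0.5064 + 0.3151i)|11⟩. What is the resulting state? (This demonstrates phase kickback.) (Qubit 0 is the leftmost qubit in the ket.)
-0.8026|01⟩ + (0.5064 - 0.3151i)|11⟩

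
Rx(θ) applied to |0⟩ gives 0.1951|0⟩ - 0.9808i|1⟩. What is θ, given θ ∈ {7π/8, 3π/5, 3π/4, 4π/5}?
7π/8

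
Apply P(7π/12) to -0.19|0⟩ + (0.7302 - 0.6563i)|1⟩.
-0.19|0⟩ + (0.4449 + 0.8752i)|1⟩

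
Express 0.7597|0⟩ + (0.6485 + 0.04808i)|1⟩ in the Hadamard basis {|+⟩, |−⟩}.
(0.9957 + 0.034i)|+⟩ + (0.07863 - 0.034i)|−⟩

With |ψ⟩ = α|0⟩ + β|1⟩, the Hadamard-basis coefficients are ⟨+|ψ⟩ = (α + β)/√2 and ⟨−|ψ⟩ = (α − β)/√2.
Here α = 0.7597, β = (0.6485 + 0.04808i): (α + β)/√2 = (0.9957 + 0.034i), (α − β)/√2 = (0.07863 - 0.034i).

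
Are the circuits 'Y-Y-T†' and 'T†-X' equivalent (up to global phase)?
No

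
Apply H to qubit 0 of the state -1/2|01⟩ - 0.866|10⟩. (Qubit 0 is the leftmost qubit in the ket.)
-0.6124|00⟩ - 1/√8|01⟩ + 0.6124|10⟩ - 1/√8|11⟩

H on qubit 0 mixes each pair of kets that differ only in qubit 0: amplitudes (a, b) of (|…0…⟩, |…1…⟩) become ((a + b)/√2, (a − b)/√2). Kets absent from the input have amplitude 0.
(|00⟩, |10⟩): (a, b) = (0, -0.866) → (-0.6124, 0.6124)
(|01⟩, |11⟩): (a, b) = (-1/2, 0) → (-1/√8, -1/√8)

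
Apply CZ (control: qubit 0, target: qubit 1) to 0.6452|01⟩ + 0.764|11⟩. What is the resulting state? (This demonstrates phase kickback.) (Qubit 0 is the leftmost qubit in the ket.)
0.6452|01⟩ - 0.764|11⟩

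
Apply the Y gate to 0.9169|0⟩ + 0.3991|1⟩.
-0.3991i|0⟩ + 0.9169i|1⟩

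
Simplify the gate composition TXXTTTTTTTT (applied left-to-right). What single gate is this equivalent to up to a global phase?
T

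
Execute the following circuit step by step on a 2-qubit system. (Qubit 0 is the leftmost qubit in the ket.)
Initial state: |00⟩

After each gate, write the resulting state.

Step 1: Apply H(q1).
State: 1/√2|00⟩ + 1/√2|01⟩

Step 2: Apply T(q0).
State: 1/√2|00⟩ + 1/√2|01⟩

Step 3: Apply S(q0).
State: 1/√2|00⟩ + 1/√2|01⟩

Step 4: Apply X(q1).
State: 1/√2|00⟩ + 1/√2|01⟩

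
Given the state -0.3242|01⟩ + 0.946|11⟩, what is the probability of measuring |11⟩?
0.8949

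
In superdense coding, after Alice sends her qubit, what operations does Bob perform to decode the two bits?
CNOT (Alice's qubit controls Bob's), then H on Alice's qubit, then measure both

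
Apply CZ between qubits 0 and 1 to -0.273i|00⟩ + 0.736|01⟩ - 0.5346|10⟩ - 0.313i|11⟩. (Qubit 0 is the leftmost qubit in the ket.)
-0.273i|00⟩ + 0.736|01⟩ - 0.5346|10⟩ + 0.313i|11⟩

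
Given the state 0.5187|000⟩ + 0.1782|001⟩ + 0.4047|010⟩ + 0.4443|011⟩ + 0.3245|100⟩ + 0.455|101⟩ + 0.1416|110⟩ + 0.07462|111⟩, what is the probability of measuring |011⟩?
0.1974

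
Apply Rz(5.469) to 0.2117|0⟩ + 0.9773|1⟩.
(-0.1944 - 0.08382i)|0⟩ + (-0.8974 + 0.387i)|1⟩

Rz(5.469) = [[e^(−iθ/2), 0], [0, e^(iθ/2)]] with e^(±iθ/2) = cos(θ/2) ± i·sin(θ/2); θ = 5.469, cos(θ/2) ≈ -0.918276, sin(θ/2) ≈ 0.395941.
With a = amp(|0⟩) = 0.2117 and b = amp(|1⟩) = 0.9773:
new amp(|0⟩) = (-0.918276 - 0.395941i)·a = (-0.1944 - 0.08382i)
new amp(|1⟩) = (-0.918276 + 0.395941i)·b = (-0.8974 + 0.387i)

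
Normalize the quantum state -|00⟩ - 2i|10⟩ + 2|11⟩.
-0.3333|00⟩ - 0.6667i|10⟩ + 0.6667|11⟩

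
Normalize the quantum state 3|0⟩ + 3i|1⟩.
1/√2|0⟩ + (1/√2)i|1⟩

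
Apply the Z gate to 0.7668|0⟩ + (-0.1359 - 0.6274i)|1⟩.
0.7668|0⟩ + (0.1359 + 0.6274i)|1⟩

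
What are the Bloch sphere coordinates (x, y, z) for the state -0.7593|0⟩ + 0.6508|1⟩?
(-0.9883, 0, 0.153)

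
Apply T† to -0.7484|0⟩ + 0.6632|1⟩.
-0.7484|0⟩ + (0.469 - 0.469i)|1⟩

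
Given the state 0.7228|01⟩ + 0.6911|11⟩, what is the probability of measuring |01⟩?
0.5224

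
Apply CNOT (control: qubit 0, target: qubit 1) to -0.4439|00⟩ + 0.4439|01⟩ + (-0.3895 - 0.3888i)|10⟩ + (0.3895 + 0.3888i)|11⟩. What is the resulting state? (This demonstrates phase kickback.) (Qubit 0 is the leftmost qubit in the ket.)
-0.4439|00⟩ + 0.4439|01⟩ + (0.3895 + 0.3888i)|10⟩ + (-0.3895 - 0.3888i)|11⟩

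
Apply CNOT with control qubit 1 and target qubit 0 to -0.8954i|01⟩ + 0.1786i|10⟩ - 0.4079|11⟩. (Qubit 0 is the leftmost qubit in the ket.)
-0.4079|01⟩ + 0.1786i|10⟩ - 0.8954i|11⟩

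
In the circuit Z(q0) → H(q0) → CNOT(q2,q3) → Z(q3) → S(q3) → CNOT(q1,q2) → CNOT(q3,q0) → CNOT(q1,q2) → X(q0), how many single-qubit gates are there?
5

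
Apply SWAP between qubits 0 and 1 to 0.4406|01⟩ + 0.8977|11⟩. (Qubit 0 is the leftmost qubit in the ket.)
0.4406|10⟩ + 0.8977|11⟩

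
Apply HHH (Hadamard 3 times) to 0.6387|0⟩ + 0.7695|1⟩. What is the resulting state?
0.9957|0⟩ - 0.09249|1⟩

H² = I, so H^3 = H: a single Hadamard. With (a, b) = (0.6387, 0.7695), H gives ((a + b)/√2, (a − b)/√2) = (0.9957, -0.09249).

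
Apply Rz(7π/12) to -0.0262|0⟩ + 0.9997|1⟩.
(-0.01595 + 0.02079i)|0⟩ + (0.6086 + 0.7931i)|1⟩

Rz(7π/12) = [[e^(−iθ/2), 0], [0, e^(iθ/2)]] with e^(±iθ/2) = cos(θ/2) ± i·sin(θ/2); θ = 7π/12, cos(θ/2) ≈ 0.608761, sin(θ/2) ≈ 0.793353.
With a = amp(|0⟩) = -0.0262 and b = amp(|1⟩) = 0.9997:
new amp(|0⟩) = (0.608761 - 0.793353i)·a = (-0.01595 + 0.02079i)
new amp(|1⟩) = (0.608761 + 0.793353i)·b = (0.6086 + 0.7931i)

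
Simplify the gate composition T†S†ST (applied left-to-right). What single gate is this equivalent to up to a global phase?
I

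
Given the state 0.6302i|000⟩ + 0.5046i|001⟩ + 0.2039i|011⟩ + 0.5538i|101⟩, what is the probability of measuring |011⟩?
0.04158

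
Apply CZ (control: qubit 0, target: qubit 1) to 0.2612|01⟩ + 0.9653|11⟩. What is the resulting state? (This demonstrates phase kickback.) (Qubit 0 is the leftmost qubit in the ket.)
0.2612|01⟩ - 0.9653|11⟩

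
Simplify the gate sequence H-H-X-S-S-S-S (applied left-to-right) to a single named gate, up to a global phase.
X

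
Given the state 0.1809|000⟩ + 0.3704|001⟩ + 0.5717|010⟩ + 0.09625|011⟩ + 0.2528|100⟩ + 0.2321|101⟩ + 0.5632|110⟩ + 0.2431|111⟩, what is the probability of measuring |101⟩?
0.05387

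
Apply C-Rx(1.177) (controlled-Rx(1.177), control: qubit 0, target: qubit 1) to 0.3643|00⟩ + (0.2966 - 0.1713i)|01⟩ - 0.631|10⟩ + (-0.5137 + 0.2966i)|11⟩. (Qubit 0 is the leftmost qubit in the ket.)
0.3643|00⟩ + (0.2966 - 0.1713i)|01⟩ + (-0.3602 + 0.2852i)|10⟩ + (-0.4273 + 0.597i)|11⟩

C-Rx(1.177) leaves the control-|0⟩ kets |00⟩, |01⟩ unchanged and applies Rx(1.177) to qubit 1 on the control-|1⟩ pair (|10⟩, |11⟩).
Rx(1.177) = [[cos(θ/2), −i·sin(θ/2)], [−i·sin(θ/2), cos(θ/2)]]; θ = 1.177, cos(θ/2) ≈ 0.831774, sin(θ/2) ≈ 0.555114.
With a = amp(|10⟩) = -0.631 and b = amp(|11⟩) = (-0.5137 + 0.2966i):
new amp(|10⟩) = (0.831774)·a + (-0.555114i)·b = (-0.3602 + 0.2852i)
new amp(|11⟩) = (-0.555114i)·a + (0.831774)·b = (-0.4273 + 0.597i)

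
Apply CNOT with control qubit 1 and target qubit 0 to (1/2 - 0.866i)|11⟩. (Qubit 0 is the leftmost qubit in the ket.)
(1/2 - 0.866i)|01⟩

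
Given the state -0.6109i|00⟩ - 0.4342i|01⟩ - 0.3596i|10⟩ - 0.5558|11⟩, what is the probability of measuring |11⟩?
0.3089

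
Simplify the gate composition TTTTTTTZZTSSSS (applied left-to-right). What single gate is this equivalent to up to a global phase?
I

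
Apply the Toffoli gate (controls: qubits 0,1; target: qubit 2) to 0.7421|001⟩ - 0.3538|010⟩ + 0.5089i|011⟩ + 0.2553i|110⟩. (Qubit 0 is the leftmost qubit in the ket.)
0.7421|001⟩ - 0.3538|010⟩ + 0.5089i|011⟩ + 0.2553i|111⟩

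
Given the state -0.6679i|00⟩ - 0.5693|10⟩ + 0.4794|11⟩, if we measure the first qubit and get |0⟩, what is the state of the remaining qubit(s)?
-i|0⟩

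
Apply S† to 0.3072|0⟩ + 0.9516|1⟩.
0.3072|0⟩ - 0.9516i|1⟩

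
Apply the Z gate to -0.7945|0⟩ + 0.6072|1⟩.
-0.7945|0⟩ - 0.6072|1⟩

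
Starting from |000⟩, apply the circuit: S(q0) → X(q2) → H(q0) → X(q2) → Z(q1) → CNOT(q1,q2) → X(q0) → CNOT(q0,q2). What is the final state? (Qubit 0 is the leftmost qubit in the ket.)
1/√2|000⟩ + 1/√2|101⟩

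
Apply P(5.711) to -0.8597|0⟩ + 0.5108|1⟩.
-0.8597|0⟩ + (0.4294 - 0.2766i)|1⟩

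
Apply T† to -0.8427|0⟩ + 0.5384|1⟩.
-0.8427|0⟩ + (0.3807 - 0.3807i)|1⟩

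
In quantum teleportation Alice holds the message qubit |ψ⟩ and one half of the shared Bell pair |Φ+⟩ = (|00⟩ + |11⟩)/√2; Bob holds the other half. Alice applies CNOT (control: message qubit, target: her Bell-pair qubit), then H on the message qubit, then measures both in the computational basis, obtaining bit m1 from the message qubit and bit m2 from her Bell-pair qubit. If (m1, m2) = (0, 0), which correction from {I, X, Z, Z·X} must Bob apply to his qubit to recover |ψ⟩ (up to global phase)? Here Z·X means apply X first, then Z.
I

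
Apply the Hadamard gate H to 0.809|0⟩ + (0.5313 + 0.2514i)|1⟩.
(0.9477 + 0.1778i)|0⟩ + (0.1964 - 0.1778i)|1⟩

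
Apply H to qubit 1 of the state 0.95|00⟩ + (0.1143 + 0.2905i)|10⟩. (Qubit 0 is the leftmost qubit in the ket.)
0.6718|00⟩ + 0.6718|01⟩ + (0.08082 + 0.2054i)|10⟩ + (0.08082 + 0.2054i)|11⟩

H on qubit 1 mixes each pair of kets that differ only in qubit 1: amplitudes (a, b) of (|…0…⟩, |…1…⟩) become ((a + b)/√2, (a − b)/√2). Kets absent from the input have amplitude 0.
(|00⟩, |01⟩): (a, b) = (0.95, 0) → (0.6718, 0.6718)
(|10⟩, |11⟩): (a, b) = ((0.1143 + 0.2905i), 0) → ((0.08082 + 0.2054i), (0.08082 + 0.2054i))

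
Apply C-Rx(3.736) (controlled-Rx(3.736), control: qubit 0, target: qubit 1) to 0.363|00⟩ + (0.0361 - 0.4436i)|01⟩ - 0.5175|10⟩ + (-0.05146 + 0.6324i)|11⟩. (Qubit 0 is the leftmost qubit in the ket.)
0.363|00⟩ + (0.0361 - 0.4436i)|01⟩ + (0.7562 + 0.0492i)|10⟩ + (0.01507 + 0.3096i)|11⟩

C-Rx(3.736) leaves the control-|0⟩ kets |00⟩, |01⟩ unchanged and applies Rx(3.736) to qubit 1 on the control-|1⟩ pair (|10⟩, |11⟩).
Rx(3.736) = [[cos(θ/2), −i·sin(θ/2)], [−i·sin(θ/2), cos(θ/2)]]; θ = 3.736, cos(θ/2) ≈ -0.292848, sin(θ/2) ≈ 0.956159.
With a = amp(|10⟩) = -0.5175 and b = amp(|11⟩) = (-0.05146 + 0.6324i):
new amp(|10⟩) = (-0.292848)·a + (-0.956159i)·b = (0.7562 + 0.0492i)
new amp(|11⟩) = (-0.956159i)·a + (-0.292848)·b = (0.01507 + 0.3096i)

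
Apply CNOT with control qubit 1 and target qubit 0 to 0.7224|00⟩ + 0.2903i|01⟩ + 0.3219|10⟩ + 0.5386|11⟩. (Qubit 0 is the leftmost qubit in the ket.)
0.7224|00⟩ + 0.5386|01⟩ + 0.3219|10⟩ + 0.2903i|11⟩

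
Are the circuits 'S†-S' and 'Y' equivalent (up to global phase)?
No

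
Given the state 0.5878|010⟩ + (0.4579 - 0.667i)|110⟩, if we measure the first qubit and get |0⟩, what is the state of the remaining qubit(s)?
|10⟩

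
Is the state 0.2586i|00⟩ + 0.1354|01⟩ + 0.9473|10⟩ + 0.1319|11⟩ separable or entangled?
Entangled

Writing the state as a|00⟩ + b|01⟩ + c|10⟩ + d|11⟩, it is a product state iff ad − bc = 0.
Here (a, b, c, d) = (0.2586i, 0.1354, 0.9473, 0.1319): ad − bc = (0.2586i)(0.1319) − (0.1354)(0.9473) = (-0.1283 + 0.03411i) ≠ 0, so the state is entangled.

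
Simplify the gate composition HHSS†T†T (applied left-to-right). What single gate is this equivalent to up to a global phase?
I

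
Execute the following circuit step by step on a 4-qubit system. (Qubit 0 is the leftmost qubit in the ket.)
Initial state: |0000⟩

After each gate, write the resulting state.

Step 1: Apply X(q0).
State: |1000⟩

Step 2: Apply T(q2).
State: |1000⟩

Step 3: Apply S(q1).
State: |1000⟩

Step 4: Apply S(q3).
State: |1000⟩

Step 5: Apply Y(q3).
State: i|1001⟩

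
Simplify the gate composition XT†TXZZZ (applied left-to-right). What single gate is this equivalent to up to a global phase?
Z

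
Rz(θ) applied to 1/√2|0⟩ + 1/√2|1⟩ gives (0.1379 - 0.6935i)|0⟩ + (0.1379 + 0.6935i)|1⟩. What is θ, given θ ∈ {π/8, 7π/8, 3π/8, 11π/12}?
7π/8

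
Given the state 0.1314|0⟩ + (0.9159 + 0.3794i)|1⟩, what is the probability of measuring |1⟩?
0.9828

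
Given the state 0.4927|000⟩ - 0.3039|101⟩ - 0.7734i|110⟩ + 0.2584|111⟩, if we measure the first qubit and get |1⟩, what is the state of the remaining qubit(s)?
-0.3492|01⟩ - 0.8887i|10⟩ + 0.2969|11⟩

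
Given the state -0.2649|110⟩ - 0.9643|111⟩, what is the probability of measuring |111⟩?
0.9299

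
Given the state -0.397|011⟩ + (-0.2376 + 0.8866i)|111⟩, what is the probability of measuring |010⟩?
0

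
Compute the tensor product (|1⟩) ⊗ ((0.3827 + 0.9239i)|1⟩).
(0.3827 + 0.9239i)|11⟩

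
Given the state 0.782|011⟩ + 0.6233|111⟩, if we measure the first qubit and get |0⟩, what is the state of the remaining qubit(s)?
|11⟩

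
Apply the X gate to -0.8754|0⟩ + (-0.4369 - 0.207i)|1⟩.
(-0.4369 - 0.207i)|0⟩ - 0.8754|1⟩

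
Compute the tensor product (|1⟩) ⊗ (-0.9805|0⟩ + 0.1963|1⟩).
-0.9805|10⟩ + 0.1963|11⟩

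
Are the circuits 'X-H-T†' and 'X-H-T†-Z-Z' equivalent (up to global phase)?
Yes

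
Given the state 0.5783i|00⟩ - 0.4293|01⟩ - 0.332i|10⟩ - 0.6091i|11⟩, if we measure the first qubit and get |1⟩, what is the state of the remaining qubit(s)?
-0.4786i|0⟩ - 0.878i|1⟩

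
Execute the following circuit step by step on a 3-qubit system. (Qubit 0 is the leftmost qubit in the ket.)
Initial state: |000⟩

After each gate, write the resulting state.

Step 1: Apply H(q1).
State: 1/√2|000⟩ + 1/√2|010⟩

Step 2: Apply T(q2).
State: 1/√2|000⟩ + 1/√2|010⟩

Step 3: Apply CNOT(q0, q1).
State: 1/√2|000⟩ + 1/√2|010⟩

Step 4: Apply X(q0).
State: 1/√2|100⟩ + 1/√2|110⟩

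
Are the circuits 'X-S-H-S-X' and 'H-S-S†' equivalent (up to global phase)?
No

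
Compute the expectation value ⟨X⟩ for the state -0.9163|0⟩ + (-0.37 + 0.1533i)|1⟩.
0.6781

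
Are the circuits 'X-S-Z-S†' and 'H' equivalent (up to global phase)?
No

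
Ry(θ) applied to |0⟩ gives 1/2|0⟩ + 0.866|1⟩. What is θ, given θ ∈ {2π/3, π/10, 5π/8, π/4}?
2π/3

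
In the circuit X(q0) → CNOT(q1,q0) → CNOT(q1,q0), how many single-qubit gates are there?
1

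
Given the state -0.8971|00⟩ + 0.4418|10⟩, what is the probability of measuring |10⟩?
0.1952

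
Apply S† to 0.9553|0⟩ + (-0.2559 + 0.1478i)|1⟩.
0.9553|0⟩ + (0.1478 + 0.2559i)|1⟩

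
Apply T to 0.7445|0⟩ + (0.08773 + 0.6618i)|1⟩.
0.7445|0⟩ + (-0.4059 + 0.53i)|1⟩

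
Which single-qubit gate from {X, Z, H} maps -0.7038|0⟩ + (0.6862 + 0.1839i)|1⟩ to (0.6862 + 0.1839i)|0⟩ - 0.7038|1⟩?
X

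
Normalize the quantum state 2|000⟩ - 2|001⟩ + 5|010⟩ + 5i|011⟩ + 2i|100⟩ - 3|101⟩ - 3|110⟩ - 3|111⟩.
0.212|000⟩ - 0.212|001⟩ + 0.53|010⟩ + 0.53i|011⟩ + 0.212i|100⟩ - 0.318|101⟩ - 0.318|110⟩ - 0.318|111⟩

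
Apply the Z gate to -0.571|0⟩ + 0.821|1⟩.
-0.571|0⟩ - 0.821|1⟩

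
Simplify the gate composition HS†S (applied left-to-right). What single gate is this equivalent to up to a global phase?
H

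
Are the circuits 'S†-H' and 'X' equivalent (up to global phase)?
No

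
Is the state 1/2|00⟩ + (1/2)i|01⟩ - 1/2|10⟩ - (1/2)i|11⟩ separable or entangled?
Separable

Writing the state as a|00⟩ + b|01⟩ + c|10⟩ + d|11⟩, it is a product state iff ad − bc = 0.
Here (a, b, c, d) = (1/2, (1/2)i, -1/2, -(1/2)i): ad − bc = (1/2)(-(1/2)i) − ((1/2)i)(-1/2) = 0, so the state is separable.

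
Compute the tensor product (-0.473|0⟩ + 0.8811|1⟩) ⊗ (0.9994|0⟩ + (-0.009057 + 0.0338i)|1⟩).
-0.4727|00⟩ + (0.004284 - 0.01599i)|01⟩ + 0.8806|10⟩ + (-0.00798 + 0.02978i)|11⟩

amp(|b₁b₂…⟩) = product of the factor amplitudes for bits b₁, b₂, …; only kets whose every factor amplitude is nonzero survive.
|00⟩: (-0.473)(0.9994) = -0.4727
|01⟩: (-0.473)(-0.009057 + 0.0338i) = (0.004284 - 0.01599i)
|10⟩: (0.8811)(0.9994) = 0.8806
|11⟩: (0.8811)(-0.009057 + 0.0338i) = (-0.00798 + 0.02978i)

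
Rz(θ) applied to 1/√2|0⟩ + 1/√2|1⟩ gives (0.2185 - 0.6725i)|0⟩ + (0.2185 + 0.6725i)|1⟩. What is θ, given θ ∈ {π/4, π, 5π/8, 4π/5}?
4π/5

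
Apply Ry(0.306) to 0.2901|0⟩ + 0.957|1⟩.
0.1409|0⟩ + 0.99|1⟩

Ry(0.306) = [[cos(θ/2), −sin(θ/2)], [sin(θ/2), cos(θ/2)]]; θ = 0.306, cos(θ/2) ≈ 0.988318, sin(θ/2) ≈ 0.152404.
With a = amp(|0⟩) = 0.2901 and b = amp(|1⟩) = 0.957:
new amp(|0⟩) = (0.988318)·a + (-0.152404)·b = 0.1409
new amp(|1⟩) = (0.152404)·a + (0.988318)·b = 0.99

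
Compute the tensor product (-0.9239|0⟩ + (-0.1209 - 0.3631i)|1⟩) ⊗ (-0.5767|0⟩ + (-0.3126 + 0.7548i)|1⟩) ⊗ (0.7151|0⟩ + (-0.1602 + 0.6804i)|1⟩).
0.381|000⟩ + (-0.08536 + 0.3625i)|001⟩ + (0.2065 - 0.4987i)|010⟩ + (0.4282 + 0.3082i)|011⟩ + (0.04986 + 0.1497i)|100⟩ + (-0.1536 + 0.01389i)|101⟩ + (0.223 + 0.01591i)|110⟩ + (-0.0651 + 0.2086i)|111⟩

amp(|b₁b₂…⟩) = product of the factor amplitudes for bits b₁, b₂, …; only kets whose every factor amplitude is nonzero survive.
|000⟩: (-0.9239)(-0.5767)(0.7151) = 0.381
|001⟩: (-0.9239)(-0.5767)(-0.1602 + 0.6804i) = (-0.08536 + 0.3625i)
|010⟩: (-0.9239)(-0.3126 + 0.7548i)(0.7151) = (0.2065 - 0.4987i)
|011⟩: (-0.9239)(-0.3126 + 0.7548i)(-0.1602 + 0.6804i) = (0.4282 + 0.3082i)
|100⟩: (-0.1209 - 0.3631i)(-0.5767)(0.7151) = (0.04986 + 0.1497i)
|101⟩: (-0.1209 - 0.3631i)(-0.5767)(-0.1602 + 0.6804i) = (-0.1536 + 0.01389i)
|110⟩: (-0.1209 - 0.3631i)(-0.3126 + 0.7548i)(0.7151) = (0.223 + 0.01591i)
|111⟩: (-0.1209 - 0.3631i)(-0.3126 + 0.7548i)(-0.1602 + 0.6804i) = (-0.0651 + 0.2086i)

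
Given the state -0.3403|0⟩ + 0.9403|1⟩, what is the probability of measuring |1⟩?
0.8842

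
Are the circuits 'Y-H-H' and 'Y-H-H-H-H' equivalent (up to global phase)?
Yes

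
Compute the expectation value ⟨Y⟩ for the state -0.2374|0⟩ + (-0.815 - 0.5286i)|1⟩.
0.251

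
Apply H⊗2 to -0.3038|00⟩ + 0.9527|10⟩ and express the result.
0.3245|00⟩ + 0.3245|01⟩ - 0.6283|10⟩ - 0.6283|11⟩

H⊗2 gives amp(|y⟩) = (1/2) Σ_x (−1)^(x·y) amp(|x⟩), where x·y is the number of positions in which both x and y have a 1.
|00⟩: (-0.3038 + 0.9527)/2 = 0.3245
|01⟩: (-0.3038 + 0.9527)/2 = 0.3245
|10⟩: (-0.3038 - 0.9527)/2 = -0.6283
|11⟩: (-0.3038 - 0.9527)/2 = -0.6283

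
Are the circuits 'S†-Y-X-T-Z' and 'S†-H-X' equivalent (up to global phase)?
No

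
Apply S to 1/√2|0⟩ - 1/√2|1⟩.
1/√2|0⟩ - (1/√2)i|1⟩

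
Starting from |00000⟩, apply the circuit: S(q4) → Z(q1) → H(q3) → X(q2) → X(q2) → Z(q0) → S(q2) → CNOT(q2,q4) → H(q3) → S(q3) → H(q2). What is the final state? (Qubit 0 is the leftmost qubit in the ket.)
1/√2|00000⟩ + 1/√2|00100⟩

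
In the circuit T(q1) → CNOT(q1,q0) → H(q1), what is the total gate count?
3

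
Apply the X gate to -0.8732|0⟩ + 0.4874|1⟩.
0.4874|0⟩ - 0.8732|1⟩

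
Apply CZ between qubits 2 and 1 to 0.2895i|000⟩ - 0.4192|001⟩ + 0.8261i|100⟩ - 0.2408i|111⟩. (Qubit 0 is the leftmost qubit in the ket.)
0.2895i|000⟩ - 0.4192|001⟩ + 0.8261i|100⟩ + 0.2408i|111⟩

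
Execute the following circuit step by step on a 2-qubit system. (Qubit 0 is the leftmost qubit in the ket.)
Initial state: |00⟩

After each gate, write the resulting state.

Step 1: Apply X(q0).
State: |10⟩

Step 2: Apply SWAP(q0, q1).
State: |01⟩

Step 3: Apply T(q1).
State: (1/√2 + (1/√2)i)|01⟩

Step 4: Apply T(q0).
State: (1/√2 + (1/√2)i)|01⟩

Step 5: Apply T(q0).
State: (1/√2 + (1/√2)i)|01⟩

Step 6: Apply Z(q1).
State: (-1/√2 - (1/√2)i)|01⟩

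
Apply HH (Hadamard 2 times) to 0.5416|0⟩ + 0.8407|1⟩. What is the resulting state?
0.5416|0⟩ + 0.8407|1⟩

H² = I, so an even number of Hadamards cancels: H^2 = I and the state is unchanged.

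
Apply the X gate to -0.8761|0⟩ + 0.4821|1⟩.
0.4821|0⟩ - 0.8761|1⟩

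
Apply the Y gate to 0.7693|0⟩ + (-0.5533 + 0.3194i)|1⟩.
(0.3194 + 0.5533i)|0⟩ + 0.7693i|1⟩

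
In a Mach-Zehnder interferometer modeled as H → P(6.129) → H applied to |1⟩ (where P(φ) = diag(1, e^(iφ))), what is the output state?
(0.005932 + 0.07679i)|0⟩ + (0.9941 - 0.07679i)|1⟩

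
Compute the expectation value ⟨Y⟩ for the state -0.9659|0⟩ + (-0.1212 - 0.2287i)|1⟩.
0.4418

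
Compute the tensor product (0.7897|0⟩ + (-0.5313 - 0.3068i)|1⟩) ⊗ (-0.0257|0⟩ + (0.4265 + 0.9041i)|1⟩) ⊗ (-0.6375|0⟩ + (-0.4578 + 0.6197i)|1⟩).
0.01294|000⟩ + (0.009291 - 0.01258i)|001⟩ + (-0.2147 - 0.4552i)|010⟩ + (-0.5966 - 0.1181i)|011⟩ + (-0.008705 - 0.005027i)|100⟩ + (-0.01114 + 0.004852i)|101⟩ + (-0.03237 + 0.3896i)|110⟩ + (0.3555 + 0.3113i)|111⟩

amp(|b₁b₂…⟩) = product of the factor amplitudes for bits b₁, b₂, …; only kets whose every factor amplitude is nonzero survive.
|000⟩: (0.7897)(-0.0257)(-0.6375) = 0.01294
|001⟩: (0.7897)(-0.0257)(-0.4578 + 0.6197i) = (0.009291 - 0.01258i)
|010⟩: (0.7897)(0.4265 + 0.9041i)(-0.6375) = (-0.2147 - 0.4552i)
|011⟩: (0.7897)(0.4265 + 0.9041i)(-0.4578 + 0.6197i) = (-0.5966 - 0.1181i)
|100⟩: (-0.5313 - 0.3068i)(-0.0257)(-0.6375) = (-0.008705 - 0.005027i)
|101⟩: (-0.5313 - 0.3068i)(-0.0257)(-0.4578 + 0.6197i) = (-0.01114 + 0.004852i)
|110⟩: (-0.5313 - 0.3068i)(0.4265 + 0.9041i)(-0.6375) = (-0.03237 + 0.3896i)
|111⟩: (-0.5313 - 0.3068i)(0.4265 + 0.9041i)(-0.4578 + 0.6197i) = (0.3555 + 0.3113i)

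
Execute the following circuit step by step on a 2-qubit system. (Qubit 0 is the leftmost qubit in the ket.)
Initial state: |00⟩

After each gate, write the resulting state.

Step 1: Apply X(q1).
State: |01⟩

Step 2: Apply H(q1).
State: 1/√2|00⟩ - 1/√2|01⟩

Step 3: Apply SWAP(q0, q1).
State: 1/√2|00⟩ - 1/√2|10⟩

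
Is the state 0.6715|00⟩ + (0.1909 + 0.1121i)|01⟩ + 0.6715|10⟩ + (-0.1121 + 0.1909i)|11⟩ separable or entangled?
Entangled

Writing the state as a|00⟩ + b|01⟩ + c|10⟩ + d|11⟩, it is a product state iff ad − bc = 0.
Here (a, b, c, d) = (0.6715, (0.1909 + 0.1121i), 0.6715, (-0.1121 + 0.1909i)): ad − bc = (0.6715)(-0.1121 + 0.1909i) − (0.1909 + 0.1121i)(0.6715) = (-0.2035 + 0.05291i) ≠ 0, so the state is entangled.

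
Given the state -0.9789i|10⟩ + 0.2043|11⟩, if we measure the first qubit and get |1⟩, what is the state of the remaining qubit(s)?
-0.9789i|0⟩ + 0.2043|1⟩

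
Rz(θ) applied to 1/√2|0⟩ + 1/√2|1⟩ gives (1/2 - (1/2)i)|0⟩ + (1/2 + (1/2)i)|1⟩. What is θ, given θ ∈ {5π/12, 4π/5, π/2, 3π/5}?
π/2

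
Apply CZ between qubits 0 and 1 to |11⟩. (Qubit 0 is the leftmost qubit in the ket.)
-|11⟩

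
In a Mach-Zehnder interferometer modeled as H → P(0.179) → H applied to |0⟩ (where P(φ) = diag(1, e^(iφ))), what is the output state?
(0.992 + 0.08902i)|0⟩ + (0.007989 - 0.08902i)|1⟩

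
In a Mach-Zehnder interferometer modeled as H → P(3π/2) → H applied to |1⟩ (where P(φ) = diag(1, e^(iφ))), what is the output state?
(1/2 + (1/2)i)|0⟩ + (1/2 - (1/2)i)|1⟩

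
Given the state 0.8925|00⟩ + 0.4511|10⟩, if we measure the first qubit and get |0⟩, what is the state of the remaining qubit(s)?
|0⟩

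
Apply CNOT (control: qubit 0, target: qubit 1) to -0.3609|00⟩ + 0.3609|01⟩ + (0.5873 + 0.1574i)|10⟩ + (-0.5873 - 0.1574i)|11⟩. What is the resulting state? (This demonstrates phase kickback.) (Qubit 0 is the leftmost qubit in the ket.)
-0.3609|00⟩ + 0.3609|01⟩ + (-0.5873 - 0.1574i)|10⟩ + (0.5873 + 0.1574i)|11⟩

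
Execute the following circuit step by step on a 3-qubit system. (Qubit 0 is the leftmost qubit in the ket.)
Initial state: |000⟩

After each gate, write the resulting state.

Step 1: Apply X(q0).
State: |100⟩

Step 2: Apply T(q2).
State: |100⟩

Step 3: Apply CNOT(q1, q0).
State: |100⟩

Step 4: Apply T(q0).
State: (1/√2 + (1/√2)i)|100⟩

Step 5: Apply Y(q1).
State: (-1/√2 + (1/√2)i)|110⟩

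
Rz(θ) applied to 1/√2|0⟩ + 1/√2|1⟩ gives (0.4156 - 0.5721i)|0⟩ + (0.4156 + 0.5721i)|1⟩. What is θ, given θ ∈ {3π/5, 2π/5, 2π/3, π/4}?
3π/5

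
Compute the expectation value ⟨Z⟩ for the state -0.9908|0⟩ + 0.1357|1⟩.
0.9633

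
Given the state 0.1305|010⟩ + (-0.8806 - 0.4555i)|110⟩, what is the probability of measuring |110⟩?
0.9829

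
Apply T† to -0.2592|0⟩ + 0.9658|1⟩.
-0.2592|0⟩ + (0.6829 - 0.6829i)|1⟩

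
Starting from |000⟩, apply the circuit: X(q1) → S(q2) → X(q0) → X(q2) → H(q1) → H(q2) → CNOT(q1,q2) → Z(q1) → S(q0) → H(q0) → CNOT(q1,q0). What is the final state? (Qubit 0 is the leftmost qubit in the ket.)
(1/√8)i|000⟩ - (1/√8)i|001⟩ + (1/√8)i|010⟩ - (1/√8)i|011⟩ - (1/√8)i|100⟩ + (1/√8)i|101⟩ - (1/√8)i|110⟩ + (1/√8)i|111⟩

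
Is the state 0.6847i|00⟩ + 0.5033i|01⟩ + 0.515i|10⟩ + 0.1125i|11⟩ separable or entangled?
Entangled

Writing the state as a|00⟩ + b|01⟩ + c|10⟩ + d|11⟩, it is a product state iff ad − bc = 0.
Here (a, b, c, d) = (0.6847i, 0.5033i, 0.515i, 0.1125i): ad − bc = (0.6847i)(0.1125i) − (0.5033i)(0.515i) = 0.1822 ≠ 0, so the state is entangled.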